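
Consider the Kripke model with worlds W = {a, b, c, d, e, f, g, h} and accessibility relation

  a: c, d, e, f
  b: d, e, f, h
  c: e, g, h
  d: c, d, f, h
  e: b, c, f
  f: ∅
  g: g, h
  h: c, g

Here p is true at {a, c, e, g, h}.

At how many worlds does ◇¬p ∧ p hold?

a: ◇¬p is T, p is T. ✓
b: ◇¬p is T, p is F. ✗
c: ◇¬p is F, p is T. ✗
d: ◇¬p is T, p is F. ✗
e: ◇¬p is T, p is T. ✓
f: ◇¬p is F, p is F. ✗
g: ◇¬p is F, p is T. ✗
h: ◇¬p is F, p is T. ✗
Satisfying worlds: {a, e}.

2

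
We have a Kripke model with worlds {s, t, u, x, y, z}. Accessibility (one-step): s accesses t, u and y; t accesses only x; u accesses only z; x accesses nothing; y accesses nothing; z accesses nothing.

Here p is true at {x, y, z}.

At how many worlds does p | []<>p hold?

s: p is F, []<>p is F. ✗
t: p is F, []<>p is F. ✗
u: p is F, []<>p is F. ✗
x: p is T, []<>p is T. ✓
y: p is T, []<>p is T. ✓
z: p is T, []<>p is T. ✓
Satisfying worlds: {x, y, z}.

3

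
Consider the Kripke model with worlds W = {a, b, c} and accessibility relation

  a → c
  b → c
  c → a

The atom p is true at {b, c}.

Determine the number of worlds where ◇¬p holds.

a: successors {c}; ¬p there: c:F. ✗
b: successors {c}; ¬p there: c:F. ✗
c: successors {a}; ¬p there: a:T. ✓
Satisfying worlds: {c}.

1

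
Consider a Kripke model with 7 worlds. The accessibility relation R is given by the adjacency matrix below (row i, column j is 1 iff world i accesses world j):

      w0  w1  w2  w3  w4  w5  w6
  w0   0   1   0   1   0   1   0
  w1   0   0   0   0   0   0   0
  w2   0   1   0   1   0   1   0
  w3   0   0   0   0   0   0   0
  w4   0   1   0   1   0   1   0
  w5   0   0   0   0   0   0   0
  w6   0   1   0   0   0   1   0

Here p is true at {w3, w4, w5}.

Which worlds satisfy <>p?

w0: successors {w1, w3, w5}; p there: w1:F, w3:T, w5:T. ✓
w1: no successors, so <>p fails. ✗
w2: successors {w1, w3, w5}; p there: w1:F, w3:T, w5:T. ✓
w3: no successors, so <>p fails. ✗
w4: successors {w1, w3, w5}; p there: w1:F, w3:T, w5:T. ✓
w5: no successors, so <>p fails. ✗
w6: successors {w1, w5}; p there: w1:F, w5:T. ✓

{w0, w2, w4, w6}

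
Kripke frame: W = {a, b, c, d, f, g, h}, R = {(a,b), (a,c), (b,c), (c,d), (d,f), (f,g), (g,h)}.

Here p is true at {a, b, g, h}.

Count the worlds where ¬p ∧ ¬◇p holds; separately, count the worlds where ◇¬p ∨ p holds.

2 and 6

For ¬p ∧ ¬◇p:
a: ¬p is F, ¬◇p is F. ✗
b: ¬p is F, ¬◇p is T. ✗
c: ¬p is T, ¬◇p is T. ✓
d: ¬p is T, ¬◇p is T. ✓
f: ¬p is T, ¬◇p is F. ✗
g: ¬p is F, ¬◇p is F. ✗
h: ¬p is F, ¬◇p is T. ✗
— 2 worlds.
For ◇¬p ∨ p:
a: ◇¬p is T, p is T. ✓
b: ◇¬p is T, p is T. ✓
c: ◇¬p is T, p is F. ✓
d: ◇¬p is T, p is F. ✓
f: ◇¬p is F, p is F. ✗
g: ◇¬p is F, p is T. ✓
h: ◇¬p is F, p is T. ✓
— 6 worlds.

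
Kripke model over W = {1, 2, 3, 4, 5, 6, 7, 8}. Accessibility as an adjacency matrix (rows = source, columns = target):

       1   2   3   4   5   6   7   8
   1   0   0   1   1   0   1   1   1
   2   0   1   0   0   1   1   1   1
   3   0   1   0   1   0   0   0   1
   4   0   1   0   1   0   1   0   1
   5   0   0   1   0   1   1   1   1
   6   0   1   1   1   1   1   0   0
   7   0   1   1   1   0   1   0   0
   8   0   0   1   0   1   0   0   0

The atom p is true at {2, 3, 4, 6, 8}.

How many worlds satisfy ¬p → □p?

6

1: ¬p is T, □p is F. ✗
2: ¬p is F, □p is F. ✓
3: ¬p is F, □p is T. ✓
4: ¬p is F, □p is T. ✓
5: ¬p is T, □p is F. ✗
6: ¬p is F, □p is F. ✓
7: ¬p is T, □p is T. ✓
8: ¬p is F, □p is F. ✓
Satisfying worlds: {2, 3, 4, 6, 7, 8}.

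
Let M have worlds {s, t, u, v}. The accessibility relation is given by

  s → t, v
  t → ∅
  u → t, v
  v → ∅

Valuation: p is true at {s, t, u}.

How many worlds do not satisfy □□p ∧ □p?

2

s: □□p is T, □p is F. ✗
t: □□p is T, □p is T. ✓
u: □□p is T, □p is F. ✗
v: □□p is T, □p is T. ✓
Satisfying worlds: {t, v}.
So □□p ∧ □p fails at the other 2 worlds.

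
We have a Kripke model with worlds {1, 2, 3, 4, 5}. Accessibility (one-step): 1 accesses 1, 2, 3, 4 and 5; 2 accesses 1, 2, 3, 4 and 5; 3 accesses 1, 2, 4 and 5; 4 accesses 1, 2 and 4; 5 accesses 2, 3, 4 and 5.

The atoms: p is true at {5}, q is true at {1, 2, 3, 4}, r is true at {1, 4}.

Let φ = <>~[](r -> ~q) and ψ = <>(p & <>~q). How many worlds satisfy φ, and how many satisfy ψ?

For <>~[](r -> ~q):
1: successors {1, 2, 3, 4, 5}; ~[](r -> ~q) there: 1:T, 2:T, 3:T, 4:T, 5:T. ✓
2: successors {1, 2, 3, 4, 5}; ~[](r -> ~q) there: 1:T, 2:T, 3:T, 4:T, 5:T. ✓
3: successors {1, 2, 4, 5}; ~[](r -> ~q) there: 1:T, 2:T, 4:T, 5:T. ✓
4: successors {1, 2, 4}; ~[](r -> ~q) there: 1:T, 2:T, 4:T. ✓
5: successors {2, 3, 4, 5}; ~[](r -> ~q) there: 2:T, 3:T, 4:T, 5:T. ✓
— 5 worlds.
For <>(p & <>~q):
1: successors {1, 2, 3, 4, 5}; p & <>~q there: 1:F, 2:F, 3:F, 4:F, 5:T. ✓
2: successors {1, 2, 3, 4, 5}; p & <>~q there: 1:F, 2:F, 3:F, 4:F, 5:T. ✓
3: successors {1, 2, 4, 5}; p & <>~q there: 1:F, 2:F, 4:F, 5:T. ✓
4: successors {1, 2, 4}; p & <>~q there: 1:F, 2:F, 4:F. ✗
5: successors {2, 3, 4, 5}; p & <>~q there: 2:F, 3:F, 4:F, 5:T. ✓
— 4 worlds.

5 and 4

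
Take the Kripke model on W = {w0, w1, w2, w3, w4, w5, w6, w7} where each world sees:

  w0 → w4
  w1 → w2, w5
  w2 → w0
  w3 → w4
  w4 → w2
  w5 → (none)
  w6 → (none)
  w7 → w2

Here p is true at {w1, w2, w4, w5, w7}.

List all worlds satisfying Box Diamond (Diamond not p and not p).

{w5, w6}

w0: successors {w4}; Diamond (Diamond not p and not p) there: w4:F. ✗
w1: successors {w2, w5}; Diamond (Diamond not p and not p) there: w2:F, w5:F. ✗
w2: successors {w0}; Diamond (Diamond not p and not p) there: w0:F. ✗
w3: successors {w4}; Diamond (Diamond not p and not p) there: w4:F. ✗
w4: successors {w2}; Diamond (Diamond not p and not p) there: w2:F. ✗
w5: no successors, so Box Diamond (Diamond not p and not p) holds vacuously. ✓
w6: no successors, so Box Diamond (Diamond not p and not p) holds vacuously. ✓
w7: successors {w2}; Diamond (Diamond not p and not p) there: w2:F. ✗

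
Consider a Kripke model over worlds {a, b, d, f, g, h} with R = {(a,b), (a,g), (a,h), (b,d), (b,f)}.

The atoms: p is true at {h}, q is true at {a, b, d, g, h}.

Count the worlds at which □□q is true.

5

a: successors {b, g, h}; □q there: b:F, g:T, h:T. ✗
b: successors {d, f}; □q there: d:T, f:T. ✓
d: no successors, so □□q holds vacuously. ✓
f: no successors, so □□q holds vacuously. ✓
g: no successors, so □□q holds vacuously. ✓
h: no successors, so □□q holds vacuously. ✓
Satisfying worlds: {b, d, f, g, h}.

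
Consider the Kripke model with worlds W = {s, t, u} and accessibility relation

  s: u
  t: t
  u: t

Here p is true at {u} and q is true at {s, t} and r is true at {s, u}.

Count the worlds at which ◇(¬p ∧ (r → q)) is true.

2

s: successors {u}; ¬p ∧ (r → q) there: u:F. ✗
t: successors {t}; ¬p ∧ (r → q) there: t:T. ✓
u: successors {t}; ¬p ∧ (r → q) there: t:T. ✓
Satisfying worlds: {t, u}.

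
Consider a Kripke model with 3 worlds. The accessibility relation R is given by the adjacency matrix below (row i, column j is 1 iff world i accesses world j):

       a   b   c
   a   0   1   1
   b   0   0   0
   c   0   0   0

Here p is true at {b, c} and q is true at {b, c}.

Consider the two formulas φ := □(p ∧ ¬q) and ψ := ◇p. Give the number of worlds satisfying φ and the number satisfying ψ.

For □(p ∧ ¬q):
a: successors {b, c}; p ∧ ¬q there: b:F, c:F. ✗
b: no successors, so □(p ∧ ¬q) holds vacuously. ✓
c: no successors, so □(p ∧ ¬q) holds vacuously. ✓
— 2 worlds.
For ◇p:
a: successors {b, c}; p there: b:T, c:T. ✓
b: no successors, so ◇p fails. ✗
c: no successors, so ◇p fails. ✗
— 1 world.

2 and 1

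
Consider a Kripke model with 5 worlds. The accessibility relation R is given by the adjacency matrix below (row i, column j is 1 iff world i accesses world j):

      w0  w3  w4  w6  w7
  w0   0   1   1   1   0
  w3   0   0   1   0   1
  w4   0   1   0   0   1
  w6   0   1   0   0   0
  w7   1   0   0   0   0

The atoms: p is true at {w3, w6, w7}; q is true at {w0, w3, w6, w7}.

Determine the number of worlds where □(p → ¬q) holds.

w0: successors {w3, w4, w6}; p → ¬q there: w3:F, w4:T, w6:F. ✗
w3: successors {w4, w7}; p → ¬q there: w4:T, w7:F. ✗
w4: successors {w3, w7}; p → ¬q there: w3:F, w7:F. ✗
w6: successors {w3}; p → ¬q there: w3:F. ✗
w7: successors {w0}; p → ¬q there: w0:T. ✓
Satisfying worlds: {w7}.

1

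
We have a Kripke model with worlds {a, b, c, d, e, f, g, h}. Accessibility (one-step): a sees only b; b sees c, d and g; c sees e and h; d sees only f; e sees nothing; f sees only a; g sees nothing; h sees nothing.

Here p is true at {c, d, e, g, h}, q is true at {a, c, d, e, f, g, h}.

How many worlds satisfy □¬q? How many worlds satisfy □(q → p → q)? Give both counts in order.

For □¬q:
a: successors {b}; ¬q there: b:T. ✓
b: successors {c, d, g}; ¬q there: c:F, d:F, g:F. ✗
c: successors {e, h}; ¬q there: e:F, h:F. ✗
d: successors {f}; ¬q there: f:F. ✗
e: no successors, so □¬q holds vacuously. ✓
f: successors {a}; ¬q there: a:F. ✗
g: no successors, so □¬q holds vacuously. ✓
h: no successors, so □¬q holds vacuously. ✓
— 4 worlds.
For □(q → p → q):
a: successors {b}; q → p → q there: b:T. ✓
b: successors {c, d, g}; q → p → q there: c:T, d:T, g:T. ✓
c: successors {e, h}; q → p → q there: e:T, h:T. ✓
d: successors {f}; q → p → q there: f:T. ✓
e: no successors, so □(q → p → q) holds vacuously. ✓
f: successors {a}; q → p → q there: a:T. ✓
g: no successors, so □(q → p → q) holds vacuously. ✓
h: no successors, so □(q → p → q) holds vacuously. ✓
— 8 worlds.

4 and 8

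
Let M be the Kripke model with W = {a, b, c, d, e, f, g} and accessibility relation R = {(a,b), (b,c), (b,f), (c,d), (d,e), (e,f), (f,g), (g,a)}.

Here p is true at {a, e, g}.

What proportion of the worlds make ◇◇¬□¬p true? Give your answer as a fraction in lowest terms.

4/7

a: successors {b}; ◇¬□¬p there: b:T. ✓
b: successors {c, f}; ◇¬□¬p there: c:T, f:T. ✓
c: successors {d}; ◇¬□¬p there: d:F. ✗
d: successors {e}; ◇¬□¬p there: e:T. ✓
e: successors {f}; ◇¬□¬p there: f:T. ✓
f: successors {g}; ◇¬□¬p there: g:F. ✗
g: successors {a}; ◇¬□¬p there: a:F. ✗
That's 4 of 7 worlds, so 4/7.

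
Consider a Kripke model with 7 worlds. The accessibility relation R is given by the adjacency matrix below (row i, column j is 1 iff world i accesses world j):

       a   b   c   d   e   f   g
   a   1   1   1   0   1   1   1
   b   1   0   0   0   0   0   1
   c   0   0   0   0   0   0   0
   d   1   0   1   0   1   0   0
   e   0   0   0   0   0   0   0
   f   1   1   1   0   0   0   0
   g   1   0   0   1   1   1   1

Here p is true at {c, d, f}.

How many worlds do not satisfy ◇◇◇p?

2

a: successors {a, b, c, e, f, g}; ◇◇p there: a:T, b:T, c:F, e:F, f:T, g:T. ✓
b: successors {a, g}; ◇◇p there: a:T, g:T. ✓
c: no successors, so ◇◇◇p fails. ✗
d: successors {a, c, e}; ◇◇p there: a:T, c:F, e:F. ✓
e: no successors, so ◇◇◇p fails. ✗
f: successors {a, b, c}; ◇◇p there: a:T, b:T, c:F. ✓
g: successors {a, d, e, f, g}; ◇◇p there: a:T, d:T, e:F, f:T, g:T. ✓
Satisfying worlds: {a, b, d, f, g}.
So ◇◇◇p fails at the other 2 worlds.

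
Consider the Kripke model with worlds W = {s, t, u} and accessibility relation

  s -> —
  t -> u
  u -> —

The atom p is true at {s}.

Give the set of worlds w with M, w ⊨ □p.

{s, u}

s: no successors, so □p holds vacuously. ✓
t: successors {u}; p there: u:F. ✗
u: no successors, so □p holds vacuously. ✓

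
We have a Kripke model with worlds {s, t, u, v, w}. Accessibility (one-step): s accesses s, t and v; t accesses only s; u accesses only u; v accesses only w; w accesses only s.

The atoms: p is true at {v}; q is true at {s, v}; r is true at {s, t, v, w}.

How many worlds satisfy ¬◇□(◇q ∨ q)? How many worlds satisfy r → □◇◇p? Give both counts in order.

For ¬◇□(◇q ∨ q):
s: ◇□(◇q ∨ q) is T. ✗
t: ◇□(◇q ∨ q) is T. ✗
u: ◇□(◇q ∨ q) is F. ✓
v: ◇□(◇q ∨ q) is T. ✗
w: ◇□(◇q ∨ q) is T. ✗
— 1 world.
For r → □◇◇p:
s: r is T, □◇◇p is F. ✗
t: r is T, □◇◇p is T. ✓
u: r is F, □◇◇p is F. ✓
v: r is T, □◇◇p is T. ✓
w: r is T, □◇◇p is T. ✓
— 4 worlds.

1 and 4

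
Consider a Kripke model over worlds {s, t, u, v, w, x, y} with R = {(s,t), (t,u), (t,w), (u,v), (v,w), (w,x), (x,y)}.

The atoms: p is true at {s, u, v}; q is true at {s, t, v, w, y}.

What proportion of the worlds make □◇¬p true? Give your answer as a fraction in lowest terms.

s: successors {t}; ◇¬p there: t:T. ✓
t: successors {u, w}; ◇¬p there: u:F, w:T. ✗
u: successors {v}; ◇¬p there: v:T. ✓
v: successors {w}; ◇¬p there: w:T. ✓
w: successors {x}; ◇¬p there: x:T. ✓
x: successors {y}; ◇¬p there: y:F. ✗
y: no successors, so □◇¬p holds vacuously. ✓
That's 5 of 7 worlds, so 5/7.

5/7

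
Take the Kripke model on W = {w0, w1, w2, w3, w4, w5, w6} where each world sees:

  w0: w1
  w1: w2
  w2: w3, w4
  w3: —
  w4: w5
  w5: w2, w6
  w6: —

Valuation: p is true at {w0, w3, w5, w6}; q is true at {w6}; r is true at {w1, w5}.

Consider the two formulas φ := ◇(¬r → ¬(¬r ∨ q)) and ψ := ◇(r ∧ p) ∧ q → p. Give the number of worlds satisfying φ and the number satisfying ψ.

For ◇(¬r → ¬(¬r ∨ q)):
w0: successors {w1}; ¬r → ¬(¬r ∨ q) there: w1:T. ✓
w1: successors {w2}; ¬r → ¬(¬r ∨ q) there: w2:F. ✗
w2: successors {w3, w4}; ¬r → ¬(¬r ∨ q) there: w3:F, w4:F. ✗
w3: no successors, so ◇(¬r → ¬(¬r ∨ q)) fails. ✗
w4: successors {w5}; ¬r → ¬(¬r ∨ q) there: w5:T. ✓
w5: successors {w2, w6}; ¬r → ¬(¬r ∨ q) there: w2:F, w6:F. ✗
w6: no successors, so ◇(¬r → ¬(¬r ∨ q)) fails. ✗
— 2 worlds.
For ◇(r ∧ p) ∧ q → p:
w0: ◇(r ∧ p) ∧ q is F, p is T. ✓
w1: ◇(r ∧ p) ∧ q is F, p is F. ✓
w2: ◇(r ∧ p) ∧ q is F, p is F. ✓
w3: ◇(r ∧ p) ∧ q is F, p is T. ✓
w4: ◇(r ∧ p) ∧ q is F, p is F. ✓
w5: ◇(r ∧ p) ∧ q is F, p is T. ✓
w6: ◇(r ∧ p) ∧ q is F, p is T. ✓
— 7 worlds.

2 and 7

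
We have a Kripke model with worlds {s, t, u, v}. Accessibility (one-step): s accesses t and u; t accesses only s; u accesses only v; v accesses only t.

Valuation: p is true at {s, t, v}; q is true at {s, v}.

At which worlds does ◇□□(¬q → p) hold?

s: successors {t, u}; □□(¬q → p) there: t:F, u:T. ✓
t: successors {s}; □□(¬q → p) there: s:T. ✓
u: successors {v}; □□(¬q → p) there: v:T. ✓
v: successors {t}; □□(¬q → p) there: t:F. ✗

{s, t, u}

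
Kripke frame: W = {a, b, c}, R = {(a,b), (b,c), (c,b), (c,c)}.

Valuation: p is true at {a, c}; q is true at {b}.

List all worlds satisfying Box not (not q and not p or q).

{b}

a: successors {b}; not (not q and not p or q) there: b:F. ✗
b: successors {c}; not (not q and not p or q) there: c:T. ✓
c: successors {b, c}; not (not q and not p or q) there: b:F, c:T. ✗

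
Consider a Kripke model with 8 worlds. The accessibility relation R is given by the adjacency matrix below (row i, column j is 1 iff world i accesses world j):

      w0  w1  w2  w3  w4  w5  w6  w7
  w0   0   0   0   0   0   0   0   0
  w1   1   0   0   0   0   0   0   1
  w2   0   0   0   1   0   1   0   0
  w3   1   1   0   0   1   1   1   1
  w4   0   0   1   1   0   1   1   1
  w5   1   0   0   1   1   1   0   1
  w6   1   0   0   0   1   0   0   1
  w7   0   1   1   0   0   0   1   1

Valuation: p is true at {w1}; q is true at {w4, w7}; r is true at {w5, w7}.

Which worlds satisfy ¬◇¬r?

w0: ◇¬r is F. ✓
w1: ◇¬r is T. ✗
w2: ◇¬r is T. ✗
w3: ◇¬r is T. ✗
w4: ◇¬r is T. ✗
w5: ◇¬r is T. ✗
w6: ◇¬r is T. ✗
w7: ◇¬r is T. ✗

{w0}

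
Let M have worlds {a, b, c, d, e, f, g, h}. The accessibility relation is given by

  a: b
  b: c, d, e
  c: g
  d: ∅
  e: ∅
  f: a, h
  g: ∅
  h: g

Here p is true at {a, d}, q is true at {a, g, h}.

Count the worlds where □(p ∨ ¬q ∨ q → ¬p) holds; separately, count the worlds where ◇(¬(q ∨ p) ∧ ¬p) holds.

For □(p ∨ ¬q ∨ q → ¬p):
a: successors {b}; p ∨ ¬q ∨ q → ¬p there: b:T. ✓
b: successors {c, d, e}; p ∨ ¬q ∨ q → ¬p there: c:T, d:F, e:T. ✗
c: successors {g}; p ∨ ¬q ∨ q → ¬p there: g:T. ✓
d: no successors, so □(p ∨ ¬q ∨ q → ¬p) holds vacuously. ✓
e: no successors, so □(p ∨ ¬q ∨ q → ¬p) holds vacuously. ✓
f: successors {a, h}; p ∨ ¬q ∨ q → ¬p there: a:F, h:T. ✗
g: no successors, so □(p ∨ ¬q ∨ q → ¬p) holds vacuously. ✓
h: successors {g}; p ∨ ¬q ∨ q → ¬p there: g:T. ✓
— 6 worlds.
For ◇(¬(q ∨ p) ∧ ¬p):
a: successors {b}; ¬(q ∨ p) ∧ ¬p there: b:T. ✓
b: successors {c, d, e}; ¬(q ∨ p) ∧ ¬p there: c:T, d:F, e:T. ✓
c: successors {g}; ¬(q ∨ p) ∧ ¬p there: g:F. ✗
d: no successors, so ◇(¬(q ∨ p) ∧ ¬p) fails. ✗
e: no successors, so ◇(¬(q ∨ p) ∧ ¬p) fails. ✗
f: successors {a, h}; ¬(q ∨ p) ∧ ¬p there: a:F, h:F. ✗
g: no successors, so ◇(¬(q ∨ p) ∧ ¬p) fails. ✗
h: successors {g}; ¬(q ∨ p) ∧ ¬p there: g:F. ✗
— 2 worlds.

6 and 2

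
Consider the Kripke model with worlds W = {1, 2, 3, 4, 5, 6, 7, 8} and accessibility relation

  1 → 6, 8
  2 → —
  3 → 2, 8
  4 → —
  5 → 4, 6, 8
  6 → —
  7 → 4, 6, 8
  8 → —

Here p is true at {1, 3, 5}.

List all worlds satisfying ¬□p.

{1, 3, 5, 7}

1: □p is F. ✓
2: □p is T. ✗
3: □p is F. ✓
4: □p is T. ✗
5: □p is F. ✓
6: □p is T. ✗
7: □p is F. ✓
8: □p is T. ✗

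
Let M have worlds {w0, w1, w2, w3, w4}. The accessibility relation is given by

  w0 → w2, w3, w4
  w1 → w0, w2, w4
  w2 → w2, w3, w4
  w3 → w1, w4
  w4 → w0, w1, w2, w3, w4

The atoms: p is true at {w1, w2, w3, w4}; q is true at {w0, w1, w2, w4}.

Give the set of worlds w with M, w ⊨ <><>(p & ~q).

{w0, w1, w2, w3, w4}

w0: successors {w2, w3, w4}; <>(p & ~q) there: w2:T, w3:F, w4:T. ✓
w1: successors {w0, w2, w4}; <>(p & ~q) there: w0:T, w2:T, w4:T. ✓
w2: successors {w2, w3, w4}; <>(p & ~q) there: w2:T, w3:F, w4:T. ✓
w3: successors {w1, w4}; <>(p & ~q) there: w1:F, w4:T. ✓
w4: successors {w0, w1, w2, w3, w4}; <>(p & ~q) there: w0:T, w1:F, w2:T, w3:F, w4:T. ✓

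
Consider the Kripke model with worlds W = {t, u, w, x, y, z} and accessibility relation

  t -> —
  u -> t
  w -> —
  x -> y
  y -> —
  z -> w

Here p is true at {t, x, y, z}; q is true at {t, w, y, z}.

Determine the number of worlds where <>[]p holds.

t: no successors, so <>[]p fails. ✗
u: successors {t}; []p there: t:T. ✓
w: no successors, so <>[]p fails. ✗
x: successors {y}; []p there: y:T. ✓
y: no successors, so <>[]p fails. ✗
z: successors {w}; []p there: w:T. ✓
Satisfying worlds: {u, x, z}.

3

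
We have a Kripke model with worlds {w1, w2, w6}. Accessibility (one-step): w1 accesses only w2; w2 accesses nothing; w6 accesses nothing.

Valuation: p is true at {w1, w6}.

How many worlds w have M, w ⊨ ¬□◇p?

1

w1: □◇p is F. ✓
w2: □◇p is T. ✗
w6: □◇p is T. ✗
Satisfying worlds: {w1}.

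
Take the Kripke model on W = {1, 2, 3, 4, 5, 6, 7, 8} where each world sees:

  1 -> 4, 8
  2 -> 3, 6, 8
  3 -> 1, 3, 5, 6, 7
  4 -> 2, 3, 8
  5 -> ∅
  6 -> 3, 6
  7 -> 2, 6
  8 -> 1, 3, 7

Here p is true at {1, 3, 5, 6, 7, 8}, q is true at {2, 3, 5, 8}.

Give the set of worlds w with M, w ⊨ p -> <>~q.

{1, 2, 3, 4, 6, 7, 8}

1: p is T, <>~q is T. ✓
2: p is F, <>~q is T. ✓
3: p is T, <>~q is T. ✓
4: p is F, <>~q is F. ✓
5: p is T, <>~q is F. ✗
6: p is T, <>~q is T. ✓
7: p is T, <>~q is T. ✓
8: p is T, <>~q is T. ✓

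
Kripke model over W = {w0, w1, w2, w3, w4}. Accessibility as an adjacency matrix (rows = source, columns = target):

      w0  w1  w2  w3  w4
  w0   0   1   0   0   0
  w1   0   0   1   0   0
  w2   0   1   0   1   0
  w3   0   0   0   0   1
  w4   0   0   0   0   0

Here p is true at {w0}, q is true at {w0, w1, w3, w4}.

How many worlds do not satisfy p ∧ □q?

4

w0: p is T, □q is T. ✓
w1: p is F, □q is F. ✗
w2: p is F, □q is T. ✗
w3: p is F, □q is T. ✗
w4: p is F, □q is T. ✗
Satisfying worlds: {w0}.
So p ∧ □q fails at the other 4 worlds.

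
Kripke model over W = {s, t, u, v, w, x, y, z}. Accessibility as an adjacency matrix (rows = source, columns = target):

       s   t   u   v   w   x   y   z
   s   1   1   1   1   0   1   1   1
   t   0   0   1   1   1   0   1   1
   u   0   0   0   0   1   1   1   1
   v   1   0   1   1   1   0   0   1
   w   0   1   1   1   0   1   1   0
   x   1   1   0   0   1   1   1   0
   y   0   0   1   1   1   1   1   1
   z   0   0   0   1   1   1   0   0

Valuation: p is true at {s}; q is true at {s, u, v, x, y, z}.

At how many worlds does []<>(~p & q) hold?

s: successors {s, t, u, v, x, y, z}; <>(~p & q) there: s:T, t:T, u:T, v:T, x:T, y:T, z:T. ✓
t: successors {u, v, w, y, z}; <>(~p & q) there: u:T, v:T, w:T, y:T, z:T. ✓
u: successors {w, x, y, z}; <>(~p & q) there: w:T, x:T, y:T, z:T. ✓
v: successors {s, u, v, w, z}; <>(~p & q) there: s:T, u:T, v:T, w:T, z:T. ✓
w: successors {t, u, v, x, y}; <>(~p & q) there: t:T, u:T, v:T, x:T, y:T. ✓
x: successors {s, t, w, x, y}; <>(~p & q) there: s:T, t:T, w:T, x:T, y:T. ✓
y: successors {u, v, w, x, y, z}; <>(~p & q) there: u:T, v:T, w:T, x:T, y:T, z:T. ✓
z: successors {v, w, x}; <>(~p & q) there: v:T, w:T, x:T. ✓
Satisfying worlds: {s, t, u, v, w, x, y, z}.

8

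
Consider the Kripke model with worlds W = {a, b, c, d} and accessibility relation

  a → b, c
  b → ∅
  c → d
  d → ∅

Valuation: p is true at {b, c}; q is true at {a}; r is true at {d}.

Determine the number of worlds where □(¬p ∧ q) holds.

2

a: successors {b, c}; ¬p ∧ q there: b:F, c:F. ✗
b: no successors, so □(¬p ∧ q) holds vacuously. ✓
c: successors {d}; ¬p ∧ q there: d:F. ✗
d: no successors, so □(¬p ∧ q) holds vacuously. ✓
Satisfying worlds: {b, d}.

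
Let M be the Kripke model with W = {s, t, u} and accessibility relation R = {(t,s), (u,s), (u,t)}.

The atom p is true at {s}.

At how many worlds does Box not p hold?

1

s: no successors, so Box not p holds vacuously. ✓
t: successors {s}; not p there: s:F. ✗
u: successors {s, t}; not p there: s:F, t:T. ✗
Satisfying worlds: {s}.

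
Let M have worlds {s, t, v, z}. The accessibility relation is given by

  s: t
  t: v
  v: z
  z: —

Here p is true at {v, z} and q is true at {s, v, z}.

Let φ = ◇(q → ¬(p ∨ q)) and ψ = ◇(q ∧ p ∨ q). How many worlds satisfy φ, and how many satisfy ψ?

1 and 2

For ◇(q → ¬(p ∨ q)):
s: successors {t}; q → ¬(p ∨ q) there: t:T. ✓
t: successors {v}; q → ¬(p ∨ q) there: v:F. ✗
v: successors {z}; q → ¬(p ∨ q) there: z:F. ✗
z: no successors, so ◇(q → ¬(p ∨ q)) fails. ✗
— 1 world.
For ◇(q ∧ p ∨ q):
s: successors {t}; q ∧ p ∨ q there: t:F. ✗
t: successors {v}; q ∧ p ∨ q there: v:T. ✓
v: successors {z}; q ∧ p ∨ q there: z:T. ✓
z: no successors, so ◇(q ∧ p ∨ q) fails. ✗
— 2 worlds.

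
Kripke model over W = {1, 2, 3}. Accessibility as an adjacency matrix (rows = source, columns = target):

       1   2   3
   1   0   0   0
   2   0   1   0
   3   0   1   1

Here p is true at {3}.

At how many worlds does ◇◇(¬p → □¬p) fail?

1

1: no successors, so ◇◇(¬p → □¬p) fails. ✗
2: successors {2}; ◇(¬p → □¬p) there: 2:T. ✓
3: successors {2, 3}; ◇(¬p → □¬p) there: 2:T, 3:T. ✓
Satisfying worlds: {2, 3}.
So ◇◇(¬p → □¬p) fails at the other 1 world.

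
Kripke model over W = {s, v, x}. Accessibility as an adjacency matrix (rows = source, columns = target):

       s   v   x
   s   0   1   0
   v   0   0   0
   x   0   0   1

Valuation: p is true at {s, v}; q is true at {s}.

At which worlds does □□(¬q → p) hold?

{s, v}

s: successors {v}; □(¬q → p) there: v:T. ✓
v: no successors, so □□(¬q → p) holds vacuously. ✓
x: successors {x}; □(¬q → p) there: x:F. ✗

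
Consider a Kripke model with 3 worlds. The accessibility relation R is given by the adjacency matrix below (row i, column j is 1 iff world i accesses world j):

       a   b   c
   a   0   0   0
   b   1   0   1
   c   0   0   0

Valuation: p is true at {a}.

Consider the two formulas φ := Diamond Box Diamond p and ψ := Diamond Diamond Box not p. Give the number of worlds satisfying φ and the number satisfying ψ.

For Diamond Box Diamond p:
a: no successors, so Diamond Box Diamond p fails. ✗
b: successors {a, c}; Box Diamond p there: a:T, c:T. ✓
c: no successors, so Diamond Box Diamond p fails. ✗
— 1 world.
For Diamond Diamond Box not p:
a: no successors, so Diamond Diamond Box not p fails. ✗
b: successors {a, c}; Diamond Box not p there: a:F, c:F. ✗
c: no successors, so Diamond Diamond Box not p fails. ✗
— 0 worlds.

1 and 0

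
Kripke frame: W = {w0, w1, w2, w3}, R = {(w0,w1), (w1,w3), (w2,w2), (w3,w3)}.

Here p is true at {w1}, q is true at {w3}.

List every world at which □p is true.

{w0}

w0: successors {w1}; p there: w1:T. ✓
w1: successors {w3}; p there: w3:F. ✗
w2: successors {w2}; p there: w2:F. ✗
w3: successors {w3}; p there: w3:F. ✗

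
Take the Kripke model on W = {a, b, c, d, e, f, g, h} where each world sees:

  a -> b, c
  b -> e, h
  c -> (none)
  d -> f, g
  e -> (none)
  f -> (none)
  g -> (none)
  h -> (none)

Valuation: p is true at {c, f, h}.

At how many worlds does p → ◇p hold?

a: p is F, ◇p is T. ✓
b: p is F, ◇p is T. ✓
c: p is T, ◇p is F. ✗
d: p is F, ◇p is T. ✓
e: p is F, ◇p is F. ✓
f: p is T, ◇p is F. ✗
g: p is F, ◇p is F. ✓
h: p is T, ◇p is F. ✗
Satisfying worlds: {a, b, d, e, g}.

5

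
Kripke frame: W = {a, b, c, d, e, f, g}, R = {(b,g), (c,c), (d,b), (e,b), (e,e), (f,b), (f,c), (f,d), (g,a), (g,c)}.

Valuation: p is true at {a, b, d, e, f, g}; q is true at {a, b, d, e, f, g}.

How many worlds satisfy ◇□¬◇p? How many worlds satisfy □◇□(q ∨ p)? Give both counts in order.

4 and 2

For ◇□¬◇p:
a: no successors, so ◇□¬◇p fails. ✗
b: successors {g}; □¬◇p there: g:T. ✓
c: successors {c}; □¬◇p there: c:T. ✓
d: successors {b}; □¬◇p there: b:F. ✗
e: successors {b, e}; □¬◇p there: b:F, e:F. ✗
f: successors {b, c, d}; □¬◇p there: b:F, c:T, d:F. ✓
g: successors {a, c}; □¬◇p there: a:T, c:T. ✓
— 4 worlds.
For □◇□(q ∨ p):
a: no successors, so □◇□(q ∨ p) holds vacuously. ✓
b: successors {g}; ◇□(q ∨ p) there: g:T. ✓
c: successors {c}; ◇□(q ∨ p) there: c:F. ✗
d: successors {b}; ◇□(q ∨ p) there: b:F. ✗
e: successors {b, e}; ◇□(q ∨ p) there: b:F, e:T. ✗
f: successors {b, c, d}; ◇□(q ∨ p) there: b:F, c:F, d:T. ✗
g: successors {a, c}; ◇□(q ∨ p) there: a:F, c:F. ✗
— 2 worlds.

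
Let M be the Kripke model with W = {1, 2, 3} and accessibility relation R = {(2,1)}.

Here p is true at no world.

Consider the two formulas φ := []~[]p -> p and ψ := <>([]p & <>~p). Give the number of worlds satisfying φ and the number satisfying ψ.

1 and 0

For []~[]p -> p:
1: []~[]p is T, p is F. ✗
2: []~[]p is F, p is F. ✓
3: []~[]p is T, p is F. ✗
— 1 world.
For <>([]p & <>~p):
1: no successors, so <>([]p & <>~p) fails. ✗
2: successors {1}; []p & <>~p there: 1:F. ✗
3: no successors, so <>([]p & <>~p) fails. ✗
— 0 worlds.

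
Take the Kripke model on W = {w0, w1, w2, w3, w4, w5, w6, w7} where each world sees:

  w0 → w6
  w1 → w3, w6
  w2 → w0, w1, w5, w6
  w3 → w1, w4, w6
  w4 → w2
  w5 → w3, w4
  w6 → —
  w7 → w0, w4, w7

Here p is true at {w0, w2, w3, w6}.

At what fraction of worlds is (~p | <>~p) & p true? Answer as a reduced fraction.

1/4

w0: ~p | <>~p is F, p is T. ✗
w1: ~p | <>~p is T, p is F. ✗
w2: ~p | <>~p is T, p is T. ✓
w3: ~p | <>~p is T, p is T. ✓
w4: ~p | <>~p is T, p is F. ✗
w5: ~p | <>~p is T, p is F. ✗
w6: ~p | <>~p is F, p is T. ✗
w7: ~p | <>~p is T, p is F. ✗
That's 2 of 8 worlds, so 2/8 = 1/4.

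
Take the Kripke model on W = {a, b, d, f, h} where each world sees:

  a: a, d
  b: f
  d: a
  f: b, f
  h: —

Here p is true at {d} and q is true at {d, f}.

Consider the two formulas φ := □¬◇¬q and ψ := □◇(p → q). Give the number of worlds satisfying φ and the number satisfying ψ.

For □¬◇¬q:
a: successors {a, d}; ¬◇¬q there: a:F, d:F. ✗
b: successors {f}; ¬◇¬q there: f:F. ✗
d: successors {a}; ¬◇¬q there: a:F. ✗
f: successors {b, f}; ¬◇¬q there: b:T, f:F. ✗
h: no successors, so □¬◇¬q holds vacuously. ✓
— 1 world.
For □◇(p → q):
a: successors {a, d}; ◇(p → q) there: a:T, d:T. ✓
b: successors {f}; ◇(p → q) there: f:T. ✓
d: successors {a}; ◇(p → q) there: a:T. ✓
f: successors {b, f}; ◇(p → q) there: b:T, f:T. ✓
h: no successors, so □◇(p → q) holds vacuously. ✓
— 5 worlds.

1 and 5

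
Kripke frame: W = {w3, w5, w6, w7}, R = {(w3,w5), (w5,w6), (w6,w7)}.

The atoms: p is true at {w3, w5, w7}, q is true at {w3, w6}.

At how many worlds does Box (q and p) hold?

1

w3: successors {w5}; q and p there: w5:F. ✗
w5: successors {w6}; q and p there: w6:F. ✗
w6: successors {w7}; q and p there: w7:F. ✗
w7: no successors, so Box (q and p) holds vacuously. ✓
Satisfying worlds: {w7}.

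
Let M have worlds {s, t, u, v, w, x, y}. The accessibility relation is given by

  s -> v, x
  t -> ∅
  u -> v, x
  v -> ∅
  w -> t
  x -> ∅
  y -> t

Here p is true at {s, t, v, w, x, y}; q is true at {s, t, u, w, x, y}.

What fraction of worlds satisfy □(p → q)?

s: successors {v, x}; p → q there: v:F, x:T. ✗
t: no successors, so □(p → q) holds vacuously. ✓
u: successors {v, x}; p → q there: v:F, x:T. ✗
v: no successors, so □(p → q) holds vacuously. ✓
w: successors {t}; p → q there: t:T. ✓
x: no successors, so □(p → q) holds vacuously. ✓
y: successors {t}; p → q there: t:T. ✓
That's 5 of 7 worlds, so 5/7.

5/7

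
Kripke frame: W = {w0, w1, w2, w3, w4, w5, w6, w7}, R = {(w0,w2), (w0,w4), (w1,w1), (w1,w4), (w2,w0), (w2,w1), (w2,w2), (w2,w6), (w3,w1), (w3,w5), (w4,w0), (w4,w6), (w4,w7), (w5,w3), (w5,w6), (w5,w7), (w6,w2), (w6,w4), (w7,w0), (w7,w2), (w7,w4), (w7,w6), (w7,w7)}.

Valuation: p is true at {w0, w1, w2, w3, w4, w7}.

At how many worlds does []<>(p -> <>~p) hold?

w0: successors {w2, w4}; <>(p -> <>~p) there: w2:T, w4:T. ✓
w1: successors {w1, w4}; <>(p -> <>~p) there: w1:T, w4:T. ✓
w2: successors {w0, w1, w2, w6}; <>(p -> <>~p) there: w0:T, w1:T, w2:T, w6:T. ✓
w3: successors {w1, w5}; <>(p -> <>~p) there: w1:T, w5:T. ✓
w4: successors {w0, w6, w7}; <>(p -> <>~p) there: w0:T, w6:T, w7:T. ✓
w5: successors {w3, w6, w7}; <>(p -> <>~p) there: w3:T, w6:T, w7:T. ✓
w6: successors {w2, w4}; <>(p -> <>~p) there: w2:T, w4:T. ✓
w7: successors {w0, w2, w4, w6, w7}; <>(p -> <>~p) there: w0:T, w2:T, w4:T, w6:T, w7:T. ✓
Satisfying worlds: {w0, w1, w2, w3, w4, w5, w6, w7}.

8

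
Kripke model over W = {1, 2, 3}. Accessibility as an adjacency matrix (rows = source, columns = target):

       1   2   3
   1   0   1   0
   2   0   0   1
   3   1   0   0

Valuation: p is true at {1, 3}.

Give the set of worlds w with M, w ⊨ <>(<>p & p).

{2}

1: successors {2}; <>p & p there: 2:F. ✗
2: successors {3}; <>p & p there: 3:T. ✓
3: successors {1}; <>p & p there: 1:F. ✗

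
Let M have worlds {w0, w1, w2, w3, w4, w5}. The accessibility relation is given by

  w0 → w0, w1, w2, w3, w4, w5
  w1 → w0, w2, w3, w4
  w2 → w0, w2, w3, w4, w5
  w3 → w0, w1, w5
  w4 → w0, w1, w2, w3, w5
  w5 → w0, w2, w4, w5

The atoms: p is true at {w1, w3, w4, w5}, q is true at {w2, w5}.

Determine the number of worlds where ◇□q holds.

w0: successors {w0, w1, w2, w3, w4, w5}; □q there: w0:F, w1:F, w2:F, w3:F, w4:F, w5:F. ✗
w1: successors {w0, w2, w3, w4}; □q there: w0:F, w2:F, w3:F, w4:F. ✗
w2: successors {w0, w2, w3, w4, w5}; □q there: w0:F, w2:F, w3:F, w4:F, w5:F. ✗
w3: successors {w0, w1, w5}; □q there: w0:F, w1:F, w5:F. ✗
w4: successors {w0, w1, w2, w3, w5}; □q there: w0:F, w1:F, w2:F, w3:F, w5:F. ✗
w5: successors {w0, w2, w4, w5}; □q there: w0:F, w2:F, w4:F, w5:F. ✗
Satisfying worlds: ∅.

0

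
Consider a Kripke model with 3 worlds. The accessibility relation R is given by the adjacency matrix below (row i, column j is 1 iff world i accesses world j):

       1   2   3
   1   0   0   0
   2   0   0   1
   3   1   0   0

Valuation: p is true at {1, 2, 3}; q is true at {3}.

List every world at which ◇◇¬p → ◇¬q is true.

1: ◇◇¬p is F, ◇¬q is F. ✓
2: ◇◇¬p is F, ◇¬q is F. ✓
3: ◇◇¬p is F, ◇¬q is T. ✓

{1, 2, 3}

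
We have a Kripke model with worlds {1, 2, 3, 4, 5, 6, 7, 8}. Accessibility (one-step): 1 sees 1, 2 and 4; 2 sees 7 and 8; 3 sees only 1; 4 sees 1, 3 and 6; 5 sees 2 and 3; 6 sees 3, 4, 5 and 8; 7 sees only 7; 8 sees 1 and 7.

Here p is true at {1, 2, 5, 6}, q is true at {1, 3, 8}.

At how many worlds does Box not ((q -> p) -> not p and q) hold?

1: successors {1, 2, 4}; not ((q -> p) -> not p and q) there: 1:T, 2:T, 4:T. ✓
2: successors {7, 8}; not ((q -> p) -> not p and q) there: 7:T, 8:F. ✗
3: successors {1}; not ((q -> p) -> not p and q) there: 1:T. ✓
4: successors {1, 3, 6}; not ((q -> p) -> not p and q) there: 1:T, 3:F, 6:T. ✗
5: successors {2, 3}; not ((q -> p) -> not p and q) there: 2:T, 3:F. ✗
6: successors {3, 4, 5, 8}; not ((q -> p) -> not p and q) there: 3:F, 4:T, 5:T, 8:F. ✗
7: successors {7}; not ((q -> p) -> not p and q) there: 7:T. ✓
8: successors {1, 7}; not ((q -> p) -> not p and q) there: 1:T, 7:T. ✓
Satisfying worlds: {1, 3, 7, 8}.

4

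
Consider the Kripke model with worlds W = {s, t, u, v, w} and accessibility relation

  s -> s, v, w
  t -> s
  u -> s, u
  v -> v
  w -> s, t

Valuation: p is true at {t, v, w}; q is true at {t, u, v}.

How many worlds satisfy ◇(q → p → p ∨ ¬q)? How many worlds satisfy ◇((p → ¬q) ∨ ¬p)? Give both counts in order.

5 and 4

For ◇(q → p → p ∨ ¬q):
s: successors {s, v, w}; q → p → p ∨ ¬q there: s:T, v:T, w:T. ✓
t: successors {s}; q → p → p ∨ ¬q there: s:T. ✓
u: successors {s, u}; q → p → p ∨ ¬q there: s:T, u:T. ✓
v: successors {v}; q → p → p ∨ ¬q there: v:T. ✓
w: successors {s, t}; q → p → p ∨ ¬q there: s:T, t:T. ✓
— 5 worlds.
For ◇((p → ¬q) ∨ ¬p):
s: successors {s, v, w}; (p → ¬q) ∨ ¬p there: s:T, v:F, w:T. ✓
t: successors {s}; (p → ¬q) ∨ ¬p there: s:T. ✓
u: successors {s, u}; (p → ¬q) ∨ ¬p there: s:T, u:T. ✓
v: successors {v}; (p → ¬q) ∨ ¬p there: v:F. ✗
w: successors {s, t}; (p → ¬q) ∨ ¬p there: s:T, t:F. ✓
— 4 worlds.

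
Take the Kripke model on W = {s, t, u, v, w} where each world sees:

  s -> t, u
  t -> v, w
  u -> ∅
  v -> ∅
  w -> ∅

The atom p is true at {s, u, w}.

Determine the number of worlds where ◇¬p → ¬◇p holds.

s: ◇¬p is T, ¬◇p is F. ✗
t: ◇¬p is T, ¬◇p is F. ✗
u: ◇¬p is F, ¬◇p is T. ✓
v: ◇¬p is F, ¬◇p is T. ✓
w: ◇¬p is F, ¬◇p is T. ✓
Satisfying worlds: {u, v, w}.

3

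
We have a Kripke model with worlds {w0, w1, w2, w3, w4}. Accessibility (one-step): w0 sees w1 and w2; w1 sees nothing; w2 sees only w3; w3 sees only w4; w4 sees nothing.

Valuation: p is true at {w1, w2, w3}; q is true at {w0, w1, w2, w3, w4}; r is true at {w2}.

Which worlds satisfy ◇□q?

w0: successors {w1, w2}; □q there: w1:T, w2:T. ✓
w1: no successors, so ◇□q fails. ✗
w2: successors {w3}; □q there: w3:T. ✓
w3: successors {w4}; □q there: w4:T. ✓
w4: no successors, so ◇□q fails. ✗

{w0, w2, w3}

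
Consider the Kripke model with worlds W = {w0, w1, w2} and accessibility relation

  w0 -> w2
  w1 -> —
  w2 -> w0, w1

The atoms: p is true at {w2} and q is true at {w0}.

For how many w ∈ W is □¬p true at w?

w0: successors {w2}; ¬p there: w2:F. ✗
w1: no successors, so □¬p holds vacuously. ✓
w2: successors {w0, w1}; ¬p there: w0:T, w1:T. ✓
Satisfying worlds: {w1, w2}.

2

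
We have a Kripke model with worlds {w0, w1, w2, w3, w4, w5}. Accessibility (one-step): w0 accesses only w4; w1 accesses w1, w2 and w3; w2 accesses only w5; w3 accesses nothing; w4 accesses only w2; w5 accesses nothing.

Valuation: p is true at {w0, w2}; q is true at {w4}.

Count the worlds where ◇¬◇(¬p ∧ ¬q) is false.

3

w0: successors {w4}; ¬◇(¬p ∧ ¬q) there: w4:T. ✓
w1: successors {w1, w2, w3}; ¬◇(¬p ∧ ¬q) there: w1:F, w2:F, w3:T. ✓
w2: successors {w5}; ¬◇(¬p ∧ ¬q) there: w5:T. ✓
w3: no successors, so ◇¬◇(¬p ∧ ¬q) fails. ✗
w4: successors {w2}; ¬◇(¬p ∧ ¬q) there: w2:F. ✗
w5: no successors, so ◇¬◇(¬p ∧ ¬q) fails. ✗
Satisfying worlds: {w0, w1, w2}.
So ◇¬◇(¬p ∧ ¬q) fails at the other 3 worlds.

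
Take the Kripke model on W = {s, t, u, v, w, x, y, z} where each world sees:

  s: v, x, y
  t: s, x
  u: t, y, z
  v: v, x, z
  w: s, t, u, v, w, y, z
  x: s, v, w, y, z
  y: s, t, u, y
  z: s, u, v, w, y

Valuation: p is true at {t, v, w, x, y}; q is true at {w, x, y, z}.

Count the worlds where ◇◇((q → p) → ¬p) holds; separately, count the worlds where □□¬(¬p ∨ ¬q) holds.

For ◇◇((q → p) → ¬p):
s: successors {v, x, y}; ◇((q → p) → ¬p) there: v:T, x:T, y:T. ✓
t: successors {s, x}; ◇((q → p) → ¬p) there: s:F, x:T. ✓
u: successors {t, y, z}; ◇((q → p) → ¬p) there: t:T, y:T, z:T. ✓
v: successors {v, x, z}; ◇((q → p) → ¬p) there: v:T, x:T, z:T. ✓
w: successors {s, t, u, v, w, y, z}; ◇((q → p) → ¬p) there: s:F, t:T, u:T, v:T, w:T, y:T, z:T. ✓
x: successors {s, v, w, y, z}; ◇((q → p) → ¬p) there: s:F, v:T, w:T, y:T, z:T. ✓
y: successors {s, t, u, y}; ◇((q → p) → ¬p) there: s:F, t:T, u:T, y:T. ✓
z: successors {s, u, v, w, y}; ◇((q → p) → ¬p) there: s:F, u:T, v:T, w:T, y:T. ✓
— 8 worlds.
For □□¬(¬p ∨ ¬q):
s: successors {v, x, y}; □¬(¬p ∨ ¬q) there: v:F, x:F, y:F. ✗
t: successors {s, x}; □¬(¬p ∨ ¬q) there: s:F, x:F. ✗
u: successors {t, y, z}; □¬(¬p ∨ ¬q) there: t:F, y:F, z:F. ✗
v: successors {v, x, z}; □¬(¬p ∨ ¬q) there: v:F, x:F, z:F. ✗
w: successors {s, t, u, v, w, y, z}; □¬(¬p ∨ ¬q) there: s:F, t:F, u:F, v:F, w:F, y:F, z:F. ✗
x: successors {s, v, w, y, z}; □¬(¬p ∨ ¬q) there: s:F, v:F, w:F, y:F, z:F. ✗
y: successors {s, t, u, y}; □¬(¬p ∨ ¬q) there: s:F, t:F, u:F, y:F. ✗
z: successors {s, u, v, w, y}; □¬(¬p ∨ ¬q) there: s:F, u:F, v:F, w:F, y:F. ✗
— 0 worlds.

8 and 0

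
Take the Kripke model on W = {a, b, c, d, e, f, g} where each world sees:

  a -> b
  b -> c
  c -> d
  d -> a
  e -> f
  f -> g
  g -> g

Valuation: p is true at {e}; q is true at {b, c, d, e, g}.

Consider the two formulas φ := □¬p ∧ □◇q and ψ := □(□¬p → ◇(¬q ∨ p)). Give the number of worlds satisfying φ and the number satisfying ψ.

6 and 1

For □¬p ∧ □◇q:
a: □¬p is T, □◇q is T. ✓
b: □¬p is T, □◇q is T. ✓
c: □¬p is T, □◇q is F. ✗
d: □¬p is T, □◇q is T. ✓
e: □¬p is T, □◇q is T. ✓
f: □¬p is T, □◇q is T. ✓
g: □¬p is T, □◇q is T. ✓
— 6 worlds.
For □(□¬p → ◇(¬q ∨ p)):
a: successors {b}; □¬p → ◇(¬q ∨ p) there: b:F. ✗
b: successors {c}; □¬p → ◇(¬q ∨ p) there: c:F. ✗
c: successors {d}; □¬p → ◇(¬q ∨ p) there: d:T. ✓
d: successors {a}; □¬p → ◇(¬q ∨ p) there: a:F. ✗
e: successors {f}; □¬p → ◇(¬q ∨ p) there: f:F. ✗
f: successors {g}; □¬p → ◇(¬q ∨ p) there: g:F. ✗
g: successors {g}; □¬p → ◇(¬q ∨ p) there: g:F. ✗
— 1 world.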